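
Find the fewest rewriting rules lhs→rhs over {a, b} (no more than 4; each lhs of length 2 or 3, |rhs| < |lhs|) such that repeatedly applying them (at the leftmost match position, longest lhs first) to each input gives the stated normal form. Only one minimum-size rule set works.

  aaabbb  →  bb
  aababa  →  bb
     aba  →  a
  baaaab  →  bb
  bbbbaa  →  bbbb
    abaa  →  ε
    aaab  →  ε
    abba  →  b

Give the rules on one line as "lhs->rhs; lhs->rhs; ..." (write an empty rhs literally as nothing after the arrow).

aa->; ab->; ba->b

  | aaabbb => abbb => bb
  | aababa => baba => bba => bb
  | aba => a
  | baaaab => baaab => baab => bab => bb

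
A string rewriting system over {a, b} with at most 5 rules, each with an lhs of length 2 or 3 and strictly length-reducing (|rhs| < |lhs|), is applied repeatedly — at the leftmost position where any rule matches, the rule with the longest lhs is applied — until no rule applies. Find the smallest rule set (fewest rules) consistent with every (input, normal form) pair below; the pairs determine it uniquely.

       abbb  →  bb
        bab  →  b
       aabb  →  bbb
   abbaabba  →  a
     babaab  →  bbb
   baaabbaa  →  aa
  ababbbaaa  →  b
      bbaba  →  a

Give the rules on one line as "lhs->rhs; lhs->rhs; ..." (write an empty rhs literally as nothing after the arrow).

aaa->b; aab->bb; ab->; bba->a

  | abbb => bb
  | bab => b
  | aabb => bbb
  | abbaabba => baabba => bbbba => bba => a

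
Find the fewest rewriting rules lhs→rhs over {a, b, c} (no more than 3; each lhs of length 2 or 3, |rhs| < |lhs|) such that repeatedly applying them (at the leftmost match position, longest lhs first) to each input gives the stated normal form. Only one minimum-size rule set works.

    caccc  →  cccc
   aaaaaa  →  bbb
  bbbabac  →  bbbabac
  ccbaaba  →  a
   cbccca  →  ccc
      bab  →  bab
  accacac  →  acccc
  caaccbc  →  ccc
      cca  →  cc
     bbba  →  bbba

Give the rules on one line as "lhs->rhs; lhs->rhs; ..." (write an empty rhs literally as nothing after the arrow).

  | caccc => cccc
  | aaaaaa => baaaa => bbaa => bbb
  | bbbabac
  | ccbaaba => caaba => caba => cba => a

aa->b; ca->c; cb->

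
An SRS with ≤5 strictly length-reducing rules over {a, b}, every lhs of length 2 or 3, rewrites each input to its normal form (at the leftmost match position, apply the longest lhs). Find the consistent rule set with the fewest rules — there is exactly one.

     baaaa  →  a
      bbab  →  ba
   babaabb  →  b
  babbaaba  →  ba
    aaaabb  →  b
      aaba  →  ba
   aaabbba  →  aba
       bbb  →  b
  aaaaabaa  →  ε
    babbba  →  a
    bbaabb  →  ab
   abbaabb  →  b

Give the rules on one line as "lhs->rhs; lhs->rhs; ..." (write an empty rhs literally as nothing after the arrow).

  | baaaa => aaa => a
  | bbab => bab => ba
  | babaabb => baaabb => aabb => bb => b
  | babbaaba => babaaba => baaaba => aaba => ba

aa->; baa->a; bab->ba; bb->b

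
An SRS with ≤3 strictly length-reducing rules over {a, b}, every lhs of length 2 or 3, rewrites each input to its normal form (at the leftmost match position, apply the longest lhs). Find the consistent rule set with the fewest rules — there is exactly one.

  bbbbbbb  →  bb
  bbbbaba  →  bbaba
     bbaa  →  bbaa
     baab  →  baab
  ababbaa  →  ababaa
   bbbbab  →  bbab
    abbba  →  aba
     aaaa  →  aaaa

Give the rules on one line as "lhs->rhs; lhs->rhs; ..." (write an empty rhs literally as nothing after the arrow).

  | bbbbbbb => bbbbbb => bbbbb => bbbb => bbb => bb
  | bbbbaba => bbbaba => bbaba
  | bbaa
  | baab

abb->ab; bbb->bb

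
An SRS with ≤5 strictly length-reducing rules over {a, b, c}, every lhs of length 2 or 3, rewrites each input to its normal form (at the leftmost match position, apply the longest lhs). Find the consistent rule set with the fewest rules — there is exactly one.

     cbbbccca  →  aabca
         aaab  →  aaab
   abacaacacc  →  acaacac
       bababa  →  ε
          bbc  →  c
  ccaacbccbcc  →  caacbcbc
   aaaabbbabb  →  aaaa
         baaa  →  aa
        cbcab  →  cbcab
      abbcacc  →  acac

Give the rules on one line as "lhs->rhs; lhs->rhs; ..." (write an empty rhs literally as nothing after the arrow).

ba->; bb->; cbb->aa; cc->c

  | cbbbccca => aabccca => aabcca => aabca
  | aaab
  | abacaacacc => acaacacc => acaacac
  | bababa => baba => ba => ε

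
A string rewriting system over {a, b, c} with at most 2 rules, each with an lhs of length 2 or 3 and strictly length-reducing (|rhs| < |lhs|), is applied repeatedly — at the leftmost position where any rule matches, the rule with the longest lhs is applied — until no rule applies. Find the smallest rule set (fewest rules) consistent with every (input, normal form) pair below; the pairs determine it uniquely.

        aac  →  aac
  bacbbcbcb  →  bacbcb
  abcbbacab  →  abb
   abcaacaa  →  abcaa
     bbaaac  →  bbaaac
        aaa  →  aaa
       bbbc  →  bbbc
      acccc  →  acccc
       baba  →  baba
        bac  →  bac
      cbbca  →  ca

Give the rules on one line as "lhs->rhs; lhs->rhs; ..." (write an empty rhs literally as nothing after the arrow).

  | aac
  | bacbbcbcb => bacbcb
  | abcbbacab => abacab => abb
  | abcaacaa => abcaa

aca->; cbb->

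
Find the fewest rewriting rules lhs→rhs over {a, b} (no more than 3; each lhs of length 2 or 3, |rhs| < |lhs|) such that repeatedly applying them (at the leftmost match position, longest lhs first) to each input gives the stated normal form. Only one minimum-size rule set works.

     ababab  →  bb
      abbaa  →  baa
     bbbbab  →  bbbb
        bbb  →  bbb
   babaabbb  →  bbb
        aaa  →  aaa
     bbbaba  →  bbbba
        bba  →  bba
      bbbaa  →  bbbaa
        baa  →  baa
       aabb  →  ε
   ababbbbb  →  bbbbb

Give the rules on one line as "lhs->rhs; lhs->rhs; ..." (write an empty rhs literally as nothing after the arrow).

  | ababab => babab => bbab => bb
  | abbaa => baa
  | bbbbab => bbbb
  | bbb

ab->; aba->ba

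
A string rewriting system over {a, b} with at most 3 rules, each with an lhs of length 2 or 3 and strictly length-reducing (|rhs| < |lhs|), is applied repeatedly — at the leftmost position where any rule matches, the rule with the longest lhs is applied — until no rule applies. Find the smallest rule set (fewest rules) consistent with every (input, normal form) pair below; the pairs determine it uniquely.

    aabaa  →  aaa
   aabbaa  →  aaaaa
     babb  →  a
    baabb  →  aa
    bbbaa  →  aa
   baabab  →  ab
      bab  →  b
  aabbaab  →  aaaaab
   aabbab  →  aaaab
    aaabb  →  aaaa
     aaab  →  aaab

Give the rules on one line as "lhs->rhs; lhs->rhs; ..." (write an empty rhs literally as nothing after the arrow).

  | aabaa => aaa
  | aabbaa => aaaaa
  | babb => bb => a
  | baabb => abb => aa

ba->; bb->a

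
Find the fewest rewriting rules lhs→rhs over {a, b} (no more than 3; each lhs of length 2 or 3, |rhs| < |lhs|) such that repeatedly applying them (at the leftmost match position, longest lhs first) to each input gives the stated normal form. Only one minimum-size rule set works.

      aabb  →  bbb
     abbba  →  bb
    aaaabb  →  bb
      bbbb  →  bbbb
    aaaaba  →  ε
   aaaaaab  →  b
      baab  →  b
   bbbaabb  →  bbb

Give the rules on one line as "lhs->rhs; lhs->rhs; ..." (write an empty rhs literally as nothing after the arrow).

  | aabb => bbb
  | abbba => bbba => bb
  | aaaabb => baabb => abb => bb
  | bbbb

aa->b; ab->b; ba->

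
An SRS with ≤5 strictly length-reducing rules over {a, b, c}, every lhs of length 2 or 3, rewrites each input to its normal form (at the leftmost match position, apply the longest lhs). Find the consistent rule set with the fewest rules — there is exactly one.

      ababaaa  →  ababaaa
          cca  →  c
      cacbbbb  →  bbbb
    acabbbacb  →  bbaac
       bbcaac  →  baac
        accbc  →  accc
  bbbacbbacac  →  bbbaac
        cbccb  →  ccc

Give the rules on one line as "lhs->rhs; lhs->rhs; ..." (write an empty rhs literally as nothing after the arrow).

abb->ba; bc->; ca->b; cb->c

  | ababaaa
  | cca => cb => c
  | cacbbbb => bcbbbb => bbbb
  | acabbbacb => abbbbacb => babbacb => bbaacb => bbaac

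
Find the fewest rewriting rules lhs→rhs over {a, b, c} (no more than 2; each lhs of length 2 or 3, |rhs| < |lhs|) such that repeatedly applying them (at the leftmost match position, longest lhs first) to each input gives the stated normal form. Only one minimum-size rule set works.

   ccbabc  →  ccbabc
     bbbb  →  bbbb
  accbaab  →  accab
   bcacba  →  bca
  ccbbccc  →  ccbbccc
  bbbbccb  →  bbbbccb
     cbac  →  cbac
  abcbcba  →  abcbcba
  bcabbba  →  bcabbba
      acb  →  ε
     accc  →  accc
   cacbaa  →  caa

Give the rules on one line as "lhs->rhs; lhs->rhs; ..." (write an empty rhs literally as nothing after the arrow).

  | ccbabc
  | bbbb
  | accbaab => accab
  | bcacba => bca

acb->; baa->a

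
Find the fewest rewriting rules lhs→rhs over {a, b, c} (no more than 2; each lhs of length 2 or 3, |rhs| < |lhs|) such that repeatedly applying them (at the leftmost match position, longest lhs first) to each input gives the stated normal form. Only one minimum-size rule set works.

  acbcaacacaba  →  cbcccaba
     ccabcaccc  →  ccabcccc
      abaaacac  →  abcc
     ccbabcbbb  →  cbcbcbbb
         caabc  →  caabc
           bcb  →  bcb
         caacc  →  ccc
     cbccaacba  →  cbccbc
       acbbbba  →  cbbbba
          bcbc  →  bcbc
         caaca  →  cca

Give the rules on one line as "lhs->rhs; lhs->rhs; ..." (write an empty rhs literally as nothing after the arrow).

ac->c; cba->bc

  | acbcaacacaba => cbcaacacaba => cbcacacaba => cbccacaba => cbcccaba
  | ccabcaccc => ccabcccc
  | abaaacac => abaacac => abacac => abcac => abcc
  | ccbabcbbb => cbcbcbbb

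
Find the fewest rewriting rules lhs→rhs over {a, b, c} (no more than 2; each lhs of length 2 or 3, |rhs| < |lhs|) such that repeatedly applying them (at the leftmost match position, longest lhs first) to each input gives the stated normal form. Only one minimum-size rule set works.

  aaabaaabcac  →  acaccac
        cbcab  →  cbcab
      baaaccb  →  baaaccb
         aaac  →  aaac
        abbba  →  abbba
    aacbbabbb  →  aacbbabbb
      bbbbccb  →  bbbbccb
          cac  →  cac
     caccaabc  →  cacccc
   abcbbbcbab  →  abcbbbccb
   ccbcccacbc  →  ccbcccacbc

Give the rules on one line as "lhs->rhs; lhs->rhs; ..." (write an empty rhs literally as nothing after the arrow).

  | aaabaaabcac => acaaabcac => acaccac
  | cbcab
  | baaaccb
  | aaac

aab->c; cba->cc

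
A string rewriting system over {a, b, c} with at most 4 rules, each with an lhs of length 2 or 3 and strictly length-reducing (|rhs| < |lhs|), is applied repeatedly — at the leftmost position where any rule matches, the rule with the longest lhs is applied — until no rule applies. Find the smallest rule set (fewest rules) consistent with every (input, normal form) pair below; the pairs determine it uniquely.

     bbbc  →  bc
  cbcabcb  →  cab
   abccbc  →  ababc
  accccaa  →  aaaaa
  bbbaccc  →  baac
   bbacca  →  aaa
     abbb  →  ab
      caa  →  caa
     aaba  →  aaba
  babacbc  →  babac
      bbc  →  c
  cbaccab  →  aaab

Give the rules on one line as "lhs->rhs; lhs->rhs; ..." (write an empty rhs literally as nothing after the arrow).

  | bbbc => bc
  | cbcabcb => cabcb => cab
  | abccbc => ababc
  | accccaa => aaccaa => aaaaa

bb->; cb->; cc->a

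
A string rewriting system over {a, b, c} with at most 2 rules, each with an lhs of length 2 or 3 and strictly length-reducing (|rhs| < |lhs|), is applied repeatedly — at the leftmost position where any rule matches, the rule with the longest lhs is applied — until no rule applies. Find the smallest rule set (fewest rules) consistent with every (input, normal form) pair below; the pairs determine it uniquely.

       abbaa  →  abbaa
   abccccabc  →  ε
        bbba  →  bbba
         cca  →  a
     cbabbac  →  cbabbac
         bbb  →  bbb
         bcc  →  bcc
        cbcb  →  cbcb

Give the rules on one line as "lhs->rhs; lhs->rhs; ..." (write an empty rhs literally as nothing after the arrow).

abc->; ca->a

  | abbaa
  | abccccabc => cccabc => ccabc => cabc => abc => ε
  | bbba
  | cca => ca => a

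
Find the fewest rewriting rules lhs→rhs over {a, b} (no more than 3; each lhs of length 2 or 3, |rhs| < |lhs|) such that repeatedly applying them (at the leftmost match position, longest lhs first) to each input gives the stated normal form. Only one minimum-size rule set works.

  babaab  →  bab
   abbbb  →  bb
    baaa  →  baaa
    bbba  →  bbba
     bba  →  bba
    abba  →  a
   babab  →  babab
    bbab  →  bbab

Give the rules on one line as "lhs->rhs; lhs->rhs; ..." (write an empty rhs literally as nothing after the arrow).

  | babaab => bab
  | abbbb => bb
  | baaa
  | bbba

aab->; abb->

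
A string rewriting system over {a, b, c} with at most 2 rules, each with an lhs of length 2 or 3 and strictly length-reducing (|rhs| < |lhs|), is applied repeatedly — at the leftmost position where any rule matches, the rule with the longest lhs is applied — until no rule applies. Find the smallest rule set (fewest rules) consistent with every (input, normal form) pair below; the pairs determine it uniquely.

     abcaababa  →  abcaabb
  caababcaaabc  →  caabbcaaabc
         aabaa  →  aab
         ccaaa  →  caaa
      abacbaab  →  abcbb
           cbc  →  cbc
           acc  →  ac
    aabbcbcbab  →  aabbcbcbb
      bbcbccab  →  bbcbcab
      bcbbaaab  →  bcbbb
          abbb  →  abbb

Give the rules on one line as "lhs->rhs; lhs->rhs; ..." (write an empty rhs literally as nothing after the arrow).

  | abcaababa => abcaabba => abcaabb
  | caababcaaabc => caabbcaaabc
  | aabaa => aaba => aab
  | ccaaa => caaa

ba->b; cc->c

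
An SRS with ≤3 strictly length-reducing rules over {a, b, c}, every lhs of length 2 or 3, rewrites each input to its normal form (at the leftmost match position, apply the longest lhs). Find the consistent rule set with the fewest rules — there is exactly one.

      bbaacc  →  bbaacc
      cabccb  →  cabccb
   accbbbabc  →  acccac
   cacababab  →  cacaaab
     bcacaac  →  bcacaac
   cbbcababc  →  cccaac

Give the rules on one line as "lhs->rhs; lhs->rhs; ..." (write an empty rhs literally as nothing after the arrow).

  | bbaacc
  | cabccb
  | accbbbabc => acccbabc => acccac
  | cacababab => cacaaab

bab->a; cbb->cc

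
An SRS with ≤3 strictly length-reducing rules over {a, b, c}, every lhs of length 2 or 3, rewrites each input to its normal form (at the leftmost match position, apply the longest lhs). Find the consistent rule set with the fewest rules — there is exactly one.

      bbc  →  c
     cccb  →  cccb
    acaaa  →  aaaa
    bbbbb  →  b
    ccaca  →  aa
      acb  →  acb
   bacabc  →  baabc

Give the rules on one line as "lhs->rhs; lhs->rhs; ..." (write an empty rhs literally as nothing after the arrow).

  | bbc => c
  | cccb
  | acaaa => aaaa
  | bbbbb => bbb => b

bb->; ca->a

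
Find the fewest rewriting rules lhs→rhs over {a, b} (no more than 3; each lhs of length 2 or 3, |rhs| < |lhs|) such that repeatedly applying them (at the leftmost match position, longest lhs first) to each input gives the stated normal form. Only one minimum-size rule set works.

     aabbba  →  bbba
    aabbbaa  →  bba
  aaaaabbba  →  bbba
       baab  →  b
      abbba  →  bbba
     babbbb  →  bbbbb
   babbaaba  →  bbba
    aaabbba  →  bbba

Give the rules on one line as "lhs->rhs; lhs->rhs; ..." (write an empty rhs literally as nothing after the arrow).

  | aabbba => abbba => bbba
  | aabbbaa => abbbaa => bbbaa => bba
  | aaaaabbba => aaaabbba => aaabbba => aabbba => abbba => bbba
  | baab => ab => b

ab->b; baa->a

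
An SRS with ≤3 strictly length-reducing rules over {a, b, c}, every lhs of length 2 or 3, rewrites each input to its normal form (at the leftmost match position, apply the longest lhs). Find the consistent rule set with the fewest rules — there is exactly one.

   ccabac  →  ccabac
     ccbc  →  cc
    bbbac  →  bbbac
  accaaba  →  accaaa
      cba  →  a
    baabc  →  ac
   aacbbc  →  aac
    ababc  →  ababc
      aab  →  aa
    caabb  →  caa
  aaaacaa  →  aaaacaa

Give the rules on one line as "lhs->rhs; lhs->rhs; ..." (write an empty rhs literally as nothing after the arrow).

  | ccabac
  | ccbc => cc
  | bbbac
  | accaaba => accaaa

aab->aa; baa->ac; cb->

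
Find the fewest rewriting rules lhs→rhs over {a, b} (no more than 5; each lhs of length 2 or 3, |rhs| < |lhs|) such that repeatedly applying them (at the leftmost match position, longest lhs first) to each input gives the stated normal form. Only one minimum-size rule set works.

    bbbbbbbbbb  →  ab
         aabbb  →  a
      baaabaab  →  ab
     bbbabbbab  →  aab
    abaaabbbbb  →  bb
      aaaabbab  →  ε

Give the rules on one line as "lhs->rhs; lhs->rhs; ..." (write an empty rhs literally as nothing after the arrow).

  | bbbbbbbbbb => abbbbbbb => bbbbbbb => abbbb => bbbb => ab
  | aabbb => abbb => bbb => a
  | baaabaab => abaab => ab
  | bbbabbbab => aabbbab => abbbab => bbbab => aab

abb->bb; baa->; bab->aa; bbb->a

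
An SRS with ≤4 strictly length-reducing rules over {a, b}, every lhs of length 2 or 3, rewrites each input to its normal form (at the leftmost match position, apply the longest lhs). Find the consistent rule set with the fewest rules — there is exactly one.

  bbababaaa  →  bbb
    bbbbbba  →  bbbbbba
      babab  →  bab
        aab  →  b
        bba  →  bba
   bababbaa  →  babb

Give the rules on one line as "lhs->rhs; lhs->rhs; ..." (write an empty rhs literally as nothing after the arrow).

  | bbababaaa => bbabaaa => bbaaa => bbb
  | bbbbbba
  | babab => bab
  | aab => b

aa->; aaa->b; aba->a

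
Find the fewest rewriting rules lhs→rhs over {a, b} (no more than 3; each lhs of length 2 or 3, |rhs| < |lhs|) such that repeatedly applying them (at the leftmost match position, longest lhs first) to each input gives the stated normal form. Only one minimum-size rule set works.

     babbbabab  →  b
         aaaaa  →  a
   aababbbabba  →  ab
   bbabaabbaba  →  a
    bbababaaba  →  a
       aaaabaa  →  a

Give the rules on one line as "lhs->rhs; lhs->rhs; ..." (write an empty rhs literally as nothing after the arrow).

aa->a; ba->; bba->

  | babbbabab => bbbabab => bbab => b
  | aaaaa => aaaa => aaa => aa => a
  | aababbbabba => ababbbabba => abbbabba => abbba => ab
  | bbabaabbaba => baabbaba => abbaba => aba => a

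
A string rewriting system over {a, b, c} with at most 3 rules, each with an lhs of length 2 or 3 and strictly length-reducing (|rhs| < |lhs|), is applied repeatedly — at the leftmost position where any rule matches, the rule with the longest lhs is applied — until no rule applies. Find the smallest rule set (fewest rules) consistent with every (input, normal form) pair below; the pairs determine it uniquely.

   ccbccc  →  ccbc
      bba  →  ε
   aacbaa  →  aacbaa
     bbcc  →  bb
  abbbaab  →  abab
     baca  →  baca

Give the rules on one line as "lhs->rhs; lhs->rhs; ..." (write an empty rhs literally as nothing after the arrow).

  | ccbccc => ccbc
  | bba => ε
  | aacbaa
  | bbcc => bb

bba->; bcc->b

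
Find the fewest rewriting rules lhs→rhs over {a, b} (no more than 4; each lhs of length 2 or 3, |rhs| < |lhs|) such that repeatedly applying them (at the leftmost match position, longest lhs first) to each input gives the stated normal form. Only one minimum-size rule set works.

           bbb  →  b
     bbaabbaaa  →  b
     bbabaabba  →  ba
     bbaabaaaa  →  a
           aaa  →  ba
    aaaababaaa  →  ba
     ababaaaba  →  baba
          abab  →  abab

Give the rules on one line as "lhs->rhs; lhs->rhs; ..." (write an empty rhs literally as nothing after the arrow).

  | bbb => b
  | bbaabbaaa => aabbaaa => bbbaaa => baaa => aa => b
  | bbabaabba => abaabba => aabba => bbba => ba
  | bbaabaaaa => aabaaaa => bbaaaa => aaaa => baa => a

aa->b; baa->a; bb->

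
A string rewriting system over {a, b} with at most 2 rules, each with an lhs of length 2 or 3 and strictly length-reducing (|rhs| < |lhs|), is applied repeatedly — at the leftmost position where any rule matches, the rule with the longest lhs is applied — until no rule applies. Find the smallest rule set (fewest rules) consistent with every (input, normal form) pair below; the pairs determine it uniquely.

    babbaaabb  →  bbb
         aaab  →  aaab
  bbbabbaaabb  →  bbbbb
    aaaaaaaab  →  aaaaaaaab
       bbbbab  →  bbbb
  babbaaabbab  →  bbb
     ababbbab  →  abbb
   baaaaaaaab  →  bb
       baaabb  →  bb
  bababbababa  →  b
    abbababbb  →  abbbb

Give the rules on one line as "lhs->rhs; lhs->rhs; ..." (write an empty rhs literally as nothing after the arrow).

  | babbaaabb => bbaaabb => bbabb => bbb
  | aaab
  | bbbabbaaabb => bbbbaaabb => bbbbabb => bbbbb
  | aaaaaaaab

ba->; baa->b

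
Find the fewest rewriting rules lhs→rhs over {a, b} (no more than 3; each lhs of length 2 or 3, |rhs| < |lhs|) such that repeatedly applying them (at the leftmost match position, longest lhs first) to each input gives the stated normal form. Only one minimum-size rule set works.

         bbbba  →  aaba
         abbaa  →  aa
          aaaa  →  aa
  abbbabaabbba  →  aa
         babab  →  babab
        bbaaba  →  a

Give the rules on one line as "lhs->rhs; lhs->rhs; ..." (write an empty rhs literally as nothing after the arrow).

  | bbbba => aaba
  | abbaa => aaaa => bba => aa
  | aaaa => bba => aa
  | abbbabaabbba => aaaabaabbba => bbabaabbba => aabaabbba => aabaaaaa => aabbbaa => aaaaaa => bbaaa => aaaa => bba => aa

aaa->bb; bb->a; bbb->aa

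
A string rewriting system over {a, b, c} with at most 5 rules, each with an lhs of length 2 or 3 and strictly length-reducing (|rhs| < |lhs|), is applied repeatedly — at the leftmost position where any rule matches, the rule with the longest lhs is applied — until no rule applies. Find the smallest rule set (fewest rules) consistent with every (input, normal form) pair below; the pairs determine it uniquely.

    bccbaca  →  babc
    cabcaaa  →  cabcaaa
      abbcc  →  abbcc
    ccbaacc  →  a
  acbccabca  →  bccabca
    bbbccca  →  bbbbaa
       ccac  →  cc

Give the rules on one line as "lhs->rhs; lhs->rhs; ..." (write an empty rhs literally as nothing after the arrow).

ac->; aca->bc; ccb->a; ccc->ba

  | bccbaca => baaca => babc
  | cabcaaa
  | abbcc
  | ccbaacc => aaacc => aac => a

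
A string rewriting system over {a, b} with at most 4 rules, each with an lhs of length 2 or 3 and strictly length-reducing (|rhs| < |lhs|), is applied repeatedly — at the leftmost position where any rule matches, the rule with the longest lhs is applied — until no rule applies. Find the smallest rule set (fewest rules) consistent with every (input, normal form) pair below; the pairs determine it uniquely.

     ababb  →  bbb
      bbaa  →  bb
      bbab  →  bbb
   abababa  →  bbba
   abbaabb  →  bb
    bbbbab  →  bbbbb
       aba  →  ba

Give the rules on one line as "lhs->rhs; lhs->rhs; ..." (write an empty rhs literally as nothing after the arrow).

aa->; aab->aa; ab->b

  | ababb => babb => bbb
  | bbaa => bb
  | bbab => bbb
  | abababa => bababa => bbaba => bbba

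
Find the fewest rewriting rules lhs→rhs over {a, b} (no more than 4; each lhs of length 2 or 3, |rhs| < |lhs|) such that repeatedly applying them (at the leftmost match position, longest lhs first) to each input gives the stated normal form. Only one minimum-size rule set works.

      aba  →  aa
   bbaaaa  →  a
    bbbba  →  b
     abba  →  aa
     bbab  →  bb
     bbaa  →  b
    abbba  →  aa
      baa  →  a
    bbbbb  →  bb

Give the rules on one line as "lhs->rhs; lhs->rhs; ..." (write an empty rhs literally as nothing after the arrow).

ab->a; ba->; baa->ab; bbb->bb

  | aba => aa
  | bbaaaa => babaa => baa => ab => a
  | bbbba => bbba => bba => b
  | abba => aba => aa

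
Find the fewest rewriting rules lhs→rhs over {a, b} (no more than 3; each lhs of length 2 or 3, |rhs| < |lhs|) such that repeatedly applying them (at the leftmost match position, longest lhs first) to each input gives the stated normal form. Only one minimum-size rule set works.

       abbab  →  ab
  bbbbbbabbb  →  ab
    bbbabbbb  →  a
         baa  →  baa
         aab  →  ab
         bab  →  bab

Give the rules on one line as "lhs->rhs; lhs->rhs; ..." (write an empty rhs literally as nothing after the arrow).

  | abbab => aab => ab
  | bbbbbbabbb => bbbabbb => abbb => ab
  | bbbabbbb => abbbb => abb => a
  | baa

aab->ab; abb->a; bbb->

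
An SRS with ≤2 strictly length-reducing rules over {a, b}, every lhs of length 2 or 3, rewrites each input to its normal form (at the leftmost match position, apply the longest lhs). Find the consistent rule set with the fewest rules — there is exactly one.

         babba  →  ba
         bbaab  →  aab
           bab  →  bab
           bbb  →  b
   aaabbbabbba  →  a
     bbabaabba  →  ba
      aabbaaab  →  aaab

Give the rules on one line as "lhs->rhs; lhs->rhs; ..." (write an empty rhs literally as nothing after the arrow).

abb->bb; bb->

  | babba => bbba => ba
  | bbaab => aab
  | bab
  | bbb => b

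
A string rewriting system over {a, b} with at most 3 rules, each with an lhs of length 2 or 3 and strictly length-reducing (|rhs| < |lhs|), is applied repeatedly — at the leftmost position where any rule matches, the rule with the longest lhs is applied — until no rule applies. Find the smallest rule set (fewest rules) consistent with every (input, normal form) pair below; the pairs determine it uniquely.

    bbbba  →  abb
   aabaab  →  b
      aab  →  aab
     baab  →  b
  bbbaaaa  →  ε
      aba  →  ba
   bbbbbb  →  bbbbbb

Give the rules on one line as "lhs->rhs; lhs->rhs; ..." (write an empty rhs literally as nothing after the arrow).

  | bbbba => bbab => abb
  | aabaab => abaab => baab => b
  | aab
  | baab => b

aba->ba; baa->; bba->ab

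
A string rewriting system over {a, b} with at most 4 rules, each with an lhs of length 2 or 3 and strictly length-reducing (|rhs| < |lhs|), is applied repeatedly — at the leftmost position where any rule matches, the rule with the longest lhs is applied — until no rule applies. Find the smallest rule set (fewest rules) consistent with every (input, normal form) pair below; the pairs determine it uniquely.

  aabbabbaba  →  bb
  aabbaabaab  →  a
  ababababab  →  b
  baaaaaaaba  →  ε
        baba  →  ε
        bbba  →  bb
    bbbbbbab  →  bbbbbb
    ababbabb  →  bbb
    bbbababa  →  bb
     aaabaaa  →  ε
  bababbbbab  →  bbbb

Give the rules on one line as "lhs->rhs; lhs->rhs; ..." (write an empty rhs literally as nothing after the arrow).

aa->; ab->a; ba->

  | aabbabbaba => bbabbaba => bbbaba => bbba => bb
  | aabbaabaab => bbaabaab => babaab => baab => ab => a
  | ababababab => aabababab => bababab => babab => bab => b
  | baaaaaaaba => aaaaaaba => aaaaba => aaba => ba => ε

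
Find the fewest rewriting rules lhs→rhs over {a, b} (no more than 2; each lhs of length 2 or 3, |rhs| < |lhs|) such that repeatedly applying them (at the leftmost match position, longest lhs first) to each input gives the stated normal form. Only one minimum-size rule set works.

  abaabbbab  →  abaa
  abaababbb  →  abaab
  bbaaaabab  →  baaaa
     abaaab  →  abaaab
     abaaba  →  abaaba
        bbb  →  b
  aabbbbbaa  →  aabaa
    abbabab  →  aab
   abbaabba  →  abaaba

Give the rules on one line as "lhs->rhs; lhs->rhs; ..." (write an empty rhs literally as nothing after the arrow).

bab->; bb->b

  | abaabbbab => abaabbab => abaabab => abaa
  | abaababbb => abaabb => abaab
  | bbaaaabab => baaaabab => baaaa
  | abaaab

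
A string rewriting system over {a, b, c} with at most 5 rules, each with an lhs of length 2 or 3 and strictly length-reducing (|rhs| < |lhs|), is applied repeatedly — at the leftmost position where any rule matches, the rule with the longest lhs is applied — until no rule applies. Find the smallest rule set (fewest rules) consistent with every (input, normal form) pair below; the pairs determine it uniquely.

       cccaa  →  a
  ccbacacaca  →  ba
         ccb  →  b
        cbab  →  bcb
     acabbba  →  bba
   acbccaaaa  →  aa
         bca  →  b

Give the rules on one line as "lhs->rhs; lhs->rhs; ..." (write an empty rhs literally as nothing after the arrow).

  | cccaa => caa => a
  | ccbacacaca => bacacaca => bacaca => baca => ba
  | ccb => b
  | cbab => bcb

ab->; ca->; cba->bc; cc->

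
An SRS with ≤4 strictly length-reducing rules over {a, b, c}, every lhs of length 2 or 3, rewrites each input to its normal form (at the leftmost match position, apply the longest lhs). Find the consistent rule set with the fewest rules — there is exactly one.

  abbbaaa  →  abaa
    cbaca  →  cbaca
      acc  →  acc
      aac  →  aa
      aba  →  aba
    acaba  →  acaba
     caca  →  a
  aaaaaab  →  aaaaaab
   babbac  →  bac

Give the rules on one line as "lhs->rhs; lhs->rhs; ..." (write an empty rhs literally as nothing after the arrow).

aac->aa; bba->; cac->

  | abbbaaa => abaa
  | cbaca
  | acc
  | aac => aa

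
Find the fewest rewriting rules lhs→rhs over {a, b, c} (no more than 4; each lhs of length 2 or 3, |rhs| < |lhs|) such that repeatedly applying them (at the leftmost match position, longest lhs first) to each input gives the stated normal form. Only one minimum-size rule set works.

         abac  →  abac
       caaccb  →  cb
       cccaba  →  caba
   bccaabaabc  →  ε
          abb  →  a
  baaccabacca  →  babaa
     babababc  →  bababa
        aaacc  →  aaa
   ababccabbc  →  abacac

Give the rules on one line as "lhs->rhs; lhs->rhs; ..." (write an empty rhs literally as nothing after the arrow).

  | abac
  | caaccb => caab => cb
  | cccaba => caba
  | bccaabaabc => caabaabc => cbaabc => cbbc => cc => ε

aab->b; bb->; bc->; cc->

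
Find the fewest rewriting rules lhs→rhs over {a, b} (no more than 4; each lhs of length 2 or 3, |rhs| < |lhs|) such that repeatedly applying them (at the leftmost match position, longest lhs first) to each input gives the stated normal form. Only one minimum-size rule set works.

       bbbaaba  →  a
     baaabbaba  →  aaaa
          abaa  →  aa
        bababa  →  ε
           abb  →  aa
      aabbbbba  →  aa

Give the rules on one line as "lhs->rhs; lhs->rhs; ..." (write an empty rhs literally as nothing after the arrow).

ba->; bb->a; bbb->b

  | bbbaaba => baaba => aba => a
  | baaabbaba => aabbaba => aaaaba => aaaa
  | abaa => aa
  | bababa => baba => ba => ε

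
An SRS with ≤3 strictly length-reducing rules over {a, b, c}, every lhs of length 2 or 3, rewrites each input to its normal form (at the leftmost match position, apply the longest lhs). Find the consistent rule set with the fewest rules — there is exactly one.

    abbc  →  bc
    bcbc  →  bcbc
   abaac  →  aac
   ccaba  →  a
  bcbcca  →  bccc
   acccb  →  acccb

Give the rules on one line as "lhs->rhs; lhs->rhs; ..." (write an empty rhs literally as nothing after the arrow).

ab->; bca->cc; ca->a

  | abbc => bc
  | bcbc
  | abaac => aac
  | ccaba => caba => aba => a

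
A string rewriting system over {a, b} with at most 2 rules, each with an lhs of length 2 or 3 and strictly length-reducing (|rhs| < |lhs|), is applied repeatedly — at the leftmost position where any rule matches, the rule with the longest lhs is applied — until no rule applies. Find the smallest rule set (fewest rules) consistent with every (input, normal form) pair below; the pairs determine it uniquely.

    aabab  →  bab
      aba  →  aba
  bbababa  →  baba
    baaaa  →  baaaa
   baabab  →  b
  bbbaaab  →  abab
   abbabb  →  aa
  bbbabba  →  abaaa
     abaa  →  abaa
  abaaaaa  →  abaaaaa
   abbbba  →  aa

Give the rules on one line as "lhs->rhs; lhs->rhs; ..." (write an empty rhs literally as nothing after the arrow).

aab->b; bb->a

  | aabab => bab
  | aba
  | bbababa => aababa => baba
  | baaaa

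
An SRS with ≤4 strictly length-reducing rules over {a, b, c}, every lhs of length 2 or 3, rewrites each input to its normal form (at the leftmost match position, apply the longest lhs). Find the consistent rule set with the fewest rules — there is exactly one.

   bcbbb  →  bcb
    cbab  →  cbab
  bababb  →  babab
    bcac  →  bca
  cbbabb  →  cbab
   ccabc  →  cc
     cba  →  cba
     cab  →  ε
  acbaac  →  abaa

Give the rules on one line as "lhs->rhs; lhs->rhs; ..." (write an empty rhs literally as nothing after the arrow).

  | bcbbb => bcbb => bcb
  | cbab
  | bababb => babab
  | bcac => bca

ac->a; bb->b; cab->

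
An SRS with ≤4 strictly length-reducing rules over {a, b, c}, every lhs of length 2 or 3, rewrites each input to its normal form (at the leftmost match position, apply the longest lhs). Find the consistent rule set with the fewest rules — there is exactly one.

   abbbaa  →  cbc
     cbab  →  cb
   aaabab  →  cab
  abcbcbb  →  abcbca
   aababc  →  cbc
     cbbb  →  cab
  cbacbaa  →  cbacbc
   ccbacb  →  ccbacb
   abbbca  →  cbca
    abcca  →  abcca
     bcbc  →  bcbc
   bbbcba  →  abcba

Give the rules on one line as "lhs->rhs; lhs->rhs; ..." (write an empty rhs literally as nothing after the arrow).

aa->c; bab->b; bb->a

  | abbbaa => aabaa => cbaa => cbc
  | cbab => cb
  | aaabab => cabab => cab
  | abcbcbb => abcbca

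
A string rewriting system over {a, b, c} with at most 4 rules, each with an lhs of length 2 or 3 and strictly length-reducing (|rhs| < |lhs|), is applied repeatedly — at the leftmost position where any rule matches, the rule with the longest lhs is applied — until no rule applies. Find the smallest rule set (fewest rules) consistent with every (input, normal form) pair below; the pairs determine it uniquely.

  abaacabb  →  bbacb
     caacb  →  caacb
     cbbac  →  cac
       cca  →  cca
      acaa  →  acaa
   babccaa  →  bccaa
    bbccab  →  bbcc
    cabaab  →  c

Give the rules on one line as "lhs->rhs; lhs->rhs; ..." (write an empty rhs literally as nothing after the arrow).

ab->; aba->bb; cbb->c

  | abaacabb => bbacabb => bbacb
  | caacb
  | cbbac => cac
  | cca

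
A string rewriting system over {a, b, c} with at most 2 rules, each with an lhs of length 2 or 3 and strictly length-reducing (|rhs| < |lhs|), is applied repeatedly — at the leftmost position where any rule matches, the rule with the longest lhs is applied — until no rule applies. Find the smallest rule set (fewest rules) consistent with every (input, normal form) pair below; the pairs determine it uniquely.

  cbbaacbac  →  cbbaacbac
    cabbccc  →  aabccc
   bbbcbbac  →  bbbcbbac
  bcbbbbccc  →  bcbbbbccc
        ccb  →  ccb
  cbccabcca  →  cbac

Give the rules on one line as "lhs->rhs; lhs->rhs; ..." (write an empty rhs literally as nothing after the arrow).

ca->; cab->aa

  | cbbaacbac
  | cabbccc => aabccc
  | bbbcbbac
  | bcbbbbccc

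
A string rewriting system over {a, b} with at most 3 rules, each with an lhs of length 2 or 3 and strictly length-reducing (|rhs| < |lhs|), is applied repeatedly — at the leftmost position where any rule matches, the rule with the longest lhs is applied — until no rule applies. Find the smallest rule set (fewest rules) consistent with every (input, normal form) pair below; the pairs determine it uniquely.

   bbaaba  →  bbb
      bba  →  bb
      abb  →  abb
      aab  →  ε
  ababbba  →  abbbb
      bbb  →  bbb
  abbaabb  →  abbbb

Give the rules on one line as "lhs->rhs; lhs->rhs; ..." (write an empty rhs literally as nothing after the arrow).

aab->; ba->b

  | bbaaba => bbaba => bbba => bbb
  | bba => bb
  | abb
  | aab => ε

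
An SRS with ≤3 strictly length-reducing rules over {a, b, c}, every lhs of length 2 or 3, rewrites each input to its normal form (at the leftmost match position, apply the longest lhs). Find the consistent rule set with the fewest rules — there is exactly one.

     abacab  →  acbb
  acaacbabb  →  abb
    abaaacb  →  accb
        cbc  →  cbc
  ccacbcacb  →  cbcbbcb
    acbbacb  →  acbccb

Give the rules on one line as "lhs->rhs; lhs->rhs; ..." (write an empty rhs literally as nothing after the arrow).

  | abacab => accab => acbb
  | acaacbabb => abacbabb => accbabb => acccbb => abb
  | abaaacb => acaacb => abacb => accb
  | cbc

ba->c; ca->b; ccc->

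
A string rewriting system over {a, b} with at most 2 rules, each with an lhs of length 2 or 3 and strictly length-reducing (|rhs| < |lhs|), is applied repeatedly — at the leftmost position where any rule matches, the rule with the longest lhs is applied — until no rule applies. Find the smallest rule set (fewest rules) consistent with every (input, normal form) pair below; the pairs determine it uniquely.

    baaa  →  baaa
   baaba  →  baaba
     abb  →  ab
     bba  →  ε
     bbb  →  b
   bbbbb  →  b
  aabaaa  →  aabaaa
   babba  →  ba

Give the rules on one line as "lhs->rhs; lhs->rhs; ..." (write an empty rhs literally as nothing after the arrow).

bb->b; bba->

  | baaa
  | baaba
  | abb => ab
  | bba => ε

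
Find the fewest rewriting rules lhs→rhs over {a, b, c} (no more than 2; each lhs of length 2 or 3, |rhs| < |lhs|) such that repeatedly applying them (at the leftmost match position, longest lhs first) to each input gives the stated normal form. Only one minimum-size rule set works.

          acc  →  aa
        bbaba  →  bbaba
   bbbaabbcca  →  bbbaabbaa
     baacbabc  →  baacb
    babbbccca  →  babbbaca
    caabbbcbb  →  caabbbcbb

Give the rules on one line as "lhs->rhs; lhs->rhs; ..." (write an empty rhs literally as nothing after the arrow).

  | acc => aa
  | bbaba
  | bbbaabbcca => bbbaabbaa
  | baacbabc => baacb

abc->; cc->a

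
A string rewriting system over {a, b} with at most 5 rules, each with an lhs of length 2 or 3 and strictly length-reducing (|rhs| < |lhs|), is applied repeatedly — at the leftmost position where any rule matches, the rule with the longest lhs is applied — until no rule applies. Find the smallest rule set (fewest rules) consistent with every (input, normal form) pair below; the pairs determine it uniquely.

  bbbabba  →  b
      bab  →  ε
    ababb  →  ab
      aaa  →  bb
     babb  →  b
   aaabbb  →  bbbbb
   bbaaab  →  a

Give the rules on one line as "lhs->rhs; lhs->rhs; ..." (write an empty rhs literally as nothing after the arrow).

aaa->bb; aab->a; bab->; bba->

  | bbbabba => bbba => b
  | bab => ε
  | ababb => ab
  | aaa => bb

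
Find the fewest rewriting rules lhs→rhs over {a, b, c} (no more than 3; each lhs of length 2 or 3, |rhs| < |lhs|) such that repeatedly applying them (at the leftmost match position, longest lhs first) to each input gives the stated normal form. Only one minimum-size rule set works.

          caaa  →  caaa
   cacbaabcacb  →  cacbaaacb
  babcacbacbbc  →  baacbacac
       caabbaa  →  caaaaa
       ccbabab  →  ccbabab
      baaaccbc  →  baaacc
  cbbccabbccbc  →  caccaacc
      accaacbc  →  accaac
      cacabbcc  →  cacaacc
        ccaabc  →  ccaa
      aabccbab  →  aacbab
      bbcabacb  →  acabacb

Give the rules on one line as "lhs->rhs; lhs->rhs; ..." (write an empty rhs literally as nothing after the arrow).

bb->a; bc->

  | caaa
  | cacbaabcacb => cacbaaacb
  | babcacbacbbc => baacbacbbc => baacbacac
  | caabbaa => caaaaa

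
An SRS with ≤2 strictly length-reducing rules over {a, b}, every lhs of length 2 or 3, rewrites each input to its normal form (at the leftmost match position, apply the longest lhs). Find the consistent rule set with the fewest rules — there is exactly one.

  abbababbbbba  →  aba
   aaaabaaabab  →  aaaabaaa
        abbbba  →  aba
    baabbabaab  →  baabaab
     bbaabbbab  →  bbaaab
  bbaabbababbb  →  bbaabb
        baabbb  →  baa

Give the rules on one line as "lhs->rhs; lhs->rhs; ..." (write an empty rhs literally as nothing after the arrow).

bab->; bbb->

  | abbababbbbba => ababbbbba => abbbba => aba
  | aaaabaaabab => aaaabaaa
  | abbbba => aba
  | baabbabaab => baabaab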